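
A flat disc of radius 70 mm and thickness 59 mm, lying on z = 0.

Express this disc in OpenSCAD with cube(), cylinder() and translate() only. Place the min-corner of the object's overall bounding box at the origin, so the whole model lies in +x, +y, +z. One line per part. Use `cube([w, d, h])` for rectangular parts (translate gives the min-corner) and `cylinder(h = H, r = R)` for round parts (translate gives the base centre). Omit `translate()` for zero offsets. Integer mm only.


translate([70, 70, 0]) cylinder(h = 59, r = 70);


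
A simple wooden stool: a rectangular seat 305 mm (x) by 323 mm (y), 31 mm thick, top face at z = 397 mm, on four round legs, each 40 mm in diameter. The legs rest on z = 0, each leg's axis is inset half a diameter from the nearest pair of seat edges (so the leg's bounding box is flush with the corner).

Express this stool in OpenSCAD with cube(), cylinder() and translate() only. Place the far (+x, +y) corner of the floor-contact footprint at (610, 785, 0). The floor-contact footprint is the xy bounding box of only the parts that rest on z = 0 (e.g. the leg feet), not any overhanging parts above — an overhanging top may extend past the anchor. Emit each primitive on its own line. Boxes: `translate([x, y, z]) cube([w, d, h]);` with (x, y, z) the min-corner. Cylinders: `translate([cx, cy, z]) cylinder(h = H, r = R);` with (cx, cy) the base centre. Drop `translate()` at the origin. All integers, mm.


translate([305, 462, 366]) cube([305, 323, 31]);
translate([325, 482, 0]) cylinder(h = 366, r = 20);
translate([590, 482, 0]) cylinder(h = 366, r = 20);
translate([325, 765, 0]) cylinder(h = 366, r = 20);
translate([590, 765, 0]) cylinder(h = 366, r = 20);


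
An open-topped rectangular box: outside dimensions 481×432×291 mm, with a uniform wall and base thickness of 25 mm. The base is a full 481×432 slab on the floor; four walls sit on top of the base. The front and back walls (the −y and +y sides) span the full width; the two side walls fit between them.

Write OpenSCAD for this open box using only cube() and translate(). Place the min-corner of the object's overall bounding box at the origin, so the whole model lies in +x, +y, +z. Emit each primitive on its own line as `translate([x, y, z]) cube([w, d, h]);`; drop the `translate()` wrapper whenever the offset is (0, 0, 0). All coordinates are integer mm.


cube([481, 432, 25]);
translate([0, 0, 25]) cube([481, 25, 266]);
translate([0, 407, 25]) cube([481, 25, 266]);
translate([0, 25, 25]) cube([25, 382, 266]);
translate([456, 25, 25]) cube([25, 382, 266]);


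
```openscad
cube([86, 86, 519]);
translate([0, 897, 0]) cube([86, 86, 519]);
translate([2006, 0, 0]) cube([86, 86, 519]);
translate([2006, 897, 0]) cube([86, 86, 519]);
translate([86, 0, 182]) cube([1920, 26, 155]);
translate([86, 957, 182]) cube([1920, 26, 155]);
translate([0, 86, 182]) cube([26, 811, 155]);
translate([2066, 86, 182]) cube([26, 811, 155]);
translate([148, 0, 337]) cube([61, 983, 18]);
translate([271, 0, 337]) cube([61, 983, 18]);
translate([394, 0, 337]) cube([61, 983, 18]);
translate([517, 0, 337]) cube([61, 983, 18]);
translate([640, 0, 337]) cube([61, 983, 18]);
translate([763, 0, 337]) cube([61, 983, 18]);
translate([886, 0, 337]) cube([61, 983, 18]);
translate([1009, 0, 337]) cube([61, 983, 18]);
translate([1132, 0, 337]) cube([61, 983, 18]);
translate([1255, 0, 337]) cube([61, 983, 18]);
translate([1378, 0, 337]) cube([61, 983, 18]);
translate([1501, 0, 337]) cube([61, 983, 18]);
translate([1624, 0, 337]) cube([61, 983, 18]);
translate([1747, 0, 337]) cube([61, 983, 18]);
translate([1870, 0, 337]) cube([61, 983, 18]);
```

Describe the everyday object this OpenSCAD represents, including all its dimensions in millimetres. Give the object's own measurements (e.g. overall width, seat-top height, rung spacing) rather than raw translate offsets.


A bed frame 2092 mm long (x) by 983 mm wide (y). Four 86×86 mm corner posts, 519 mm tall, at the corners of the footprint. Four rails of 26 mm thickness and 155 mm height run between adjacent posts with their undersides at z = 182 mm, their outer faces flush with the outside of the frame (the two x-running rails run between the posts' inner faces; the two y-running rails run between the posts' inner faces). 15 slats, each 61 mm wide (x) and 18 mm thick, lie across the top of the two x-running rails, running the full 983 mm width of the frame in y; along x they sit between the end posts with a 62 mm gap after the −x posts and between neighbouring slats, leaving 75 mm before the +x posts.


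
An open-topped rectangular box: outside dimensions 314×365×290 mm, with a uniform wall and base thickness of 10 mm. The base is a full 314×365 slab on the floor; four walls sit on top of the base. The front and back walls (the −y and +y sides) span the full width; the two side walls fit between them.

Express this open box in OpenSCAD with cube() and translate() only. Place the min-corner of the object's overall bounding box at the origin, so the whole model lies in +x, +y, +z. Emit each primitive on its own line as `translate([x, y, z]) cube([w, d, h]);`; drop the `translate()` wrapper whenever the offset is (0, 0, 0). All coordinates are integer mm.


cube([314, 365, 10]);
translate([0, 0, 10]) cube([314, 10, 280]);
translate([0, 355, 10]) cube([314, 10, 280]);
translate([0, 10, 10]) cube([10, 345, 280]);
translate([304, 10, 10]) cube([10, 345, 280]);


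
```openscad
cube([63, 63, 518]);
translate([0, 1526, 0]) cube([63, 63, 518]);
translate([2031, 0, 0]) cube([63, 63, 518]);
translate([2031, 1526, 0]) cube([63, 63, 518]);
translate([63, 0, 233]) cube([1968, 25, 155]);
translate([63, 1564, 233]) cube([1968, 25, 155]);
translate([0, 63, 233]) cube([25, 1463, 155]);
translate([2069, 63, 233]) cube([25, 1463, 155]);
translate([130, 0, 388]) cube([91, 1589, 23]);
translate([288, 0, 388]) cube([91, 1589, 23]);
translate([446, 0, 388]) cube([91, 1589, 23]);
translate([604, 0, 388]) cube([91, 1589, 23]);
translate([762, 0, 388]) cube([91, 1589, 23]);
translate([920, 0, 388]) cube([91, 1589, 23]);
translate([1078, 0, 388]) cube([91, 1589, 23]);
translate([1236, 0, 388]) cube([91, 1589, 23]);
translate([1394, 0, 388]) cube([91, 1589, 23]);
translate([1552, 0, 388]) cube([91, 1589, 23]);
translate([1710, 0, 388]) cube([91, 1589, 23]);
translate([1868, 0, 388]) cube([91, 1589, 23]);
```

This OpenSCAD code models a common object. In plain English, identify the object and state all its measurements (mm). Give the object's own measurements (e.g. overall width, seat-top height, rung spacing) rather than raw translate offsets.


A bed frame 2094 mm long (x) by 1589 mm wide (y). Four 63×63 mm corner posts, 518 mm tall, at the corners of the footprint. Four rails of 25 mm thickness and 155 mm height run between adjacent posts with their undersides at z = 233 mm, their outer faces flush with the outside of the frame (the two x-running rails run between the posts' inner faces; the two y-running rails run between the posts' inner faces). 12 slats, each 91 mm wide (x) and 23 mm thick, lie across the top of the two x-running rails, running the full 1589 mm width of the frame in y; along x they sit between the end posts with a 67 mm gap after the −x posts and between neighbouring slats, leaving 72 mm before the +x posts.


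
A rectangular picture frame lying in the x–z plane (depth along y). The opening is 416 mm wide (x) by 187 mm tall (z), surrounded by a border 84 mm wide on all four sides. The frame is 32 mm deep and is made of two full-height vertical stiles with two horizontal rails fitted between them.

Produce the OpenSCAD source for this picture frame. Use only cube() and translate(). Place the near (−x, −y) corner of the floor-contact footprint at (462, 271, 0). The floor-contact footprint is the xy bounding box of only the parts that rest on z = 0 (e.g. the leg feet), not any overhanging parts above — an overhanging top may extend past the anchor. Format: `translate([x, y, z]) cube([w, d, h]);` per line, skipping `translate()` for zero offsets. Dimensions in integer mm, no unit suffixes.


translate([462, 271, 0]) cube([84, 32, 355]);
translate([962, 271, 0]) cube([84, 32, 355]);
translate([546, 271, 0]) cube([416, 32, 84]);
translate([546, 271, 271]) cube([416, 32, 84]);


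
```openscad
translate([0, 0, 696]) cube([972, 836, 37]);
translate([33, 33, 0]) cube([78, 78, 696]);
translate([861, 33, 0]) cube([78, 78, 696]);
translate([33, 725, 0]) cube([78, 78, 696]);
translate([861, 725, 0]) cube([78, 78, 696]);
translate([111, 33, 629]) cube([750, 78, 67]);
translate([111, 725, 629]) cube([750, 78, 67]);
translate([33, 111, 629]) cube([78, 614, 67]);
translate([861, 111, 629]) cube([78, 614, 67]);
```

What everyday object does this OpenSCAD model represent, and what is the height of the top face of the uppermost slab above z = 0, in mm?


A table. The table height is 733 mm.

A 972×836×37 slab sits at z = 696 on four 78 mm square posts — a table. The top surface is at 696 + 37 = 733 mm.


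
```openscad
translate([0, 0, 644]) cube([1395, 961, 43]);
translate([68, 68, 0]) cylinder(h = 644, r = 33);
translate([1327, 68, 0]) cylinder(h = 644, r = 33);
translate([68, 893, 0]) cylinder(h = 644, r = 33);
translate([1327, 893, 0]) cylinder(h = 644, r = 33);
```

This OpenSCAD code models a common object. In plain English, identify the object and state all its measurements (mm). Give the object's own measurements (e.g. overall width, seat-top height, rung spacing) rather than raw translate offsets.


A table: top 1395 mm (x) × 961 mm (y), 43 mm thick, upper face at z = 687 mm, on four round legs of 66 mm diameter, each leg's bounding box inset 35 mm from the nearest pair of top edges from z = 0 to the bottom of the top.


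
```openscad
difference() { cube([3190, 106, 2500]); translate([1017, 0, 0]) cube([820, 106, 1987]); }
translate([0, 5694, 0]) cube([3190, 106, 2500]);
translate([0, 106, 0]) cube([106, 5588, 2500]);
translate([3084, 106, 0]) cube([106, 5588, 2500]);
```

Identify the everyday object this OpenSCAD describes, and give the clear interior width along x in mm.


A single room. The interior width is 2978 mm.

Four walls enclosing a rectangle with a door in the front wall — a room. Outside width 3190 minus two 106 mm walls gives 2978 mm.


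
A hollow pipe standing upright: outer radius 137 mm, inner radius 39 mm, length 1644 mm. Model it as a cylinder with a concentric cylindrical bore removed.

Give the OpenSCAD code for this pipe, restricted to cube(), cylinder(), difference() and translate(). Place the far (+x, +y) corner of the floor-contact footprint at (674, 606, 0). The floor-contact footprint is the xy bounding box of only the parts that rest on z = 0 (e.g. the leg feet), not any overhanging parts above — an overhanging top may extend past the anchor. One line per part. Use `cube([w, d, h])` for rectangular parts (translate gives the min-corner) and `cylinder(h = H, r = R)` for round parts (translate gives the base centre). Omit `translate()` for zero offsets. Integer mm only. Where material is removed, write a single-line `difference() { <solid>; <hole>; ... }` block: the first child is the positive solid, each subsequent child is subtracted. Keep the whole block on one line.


difference() { translate([537, 469, 0]) cylinder(h = 1644, r = 137); translate([537, 469, 0]) cylinder(h = 1644, r = 39); }


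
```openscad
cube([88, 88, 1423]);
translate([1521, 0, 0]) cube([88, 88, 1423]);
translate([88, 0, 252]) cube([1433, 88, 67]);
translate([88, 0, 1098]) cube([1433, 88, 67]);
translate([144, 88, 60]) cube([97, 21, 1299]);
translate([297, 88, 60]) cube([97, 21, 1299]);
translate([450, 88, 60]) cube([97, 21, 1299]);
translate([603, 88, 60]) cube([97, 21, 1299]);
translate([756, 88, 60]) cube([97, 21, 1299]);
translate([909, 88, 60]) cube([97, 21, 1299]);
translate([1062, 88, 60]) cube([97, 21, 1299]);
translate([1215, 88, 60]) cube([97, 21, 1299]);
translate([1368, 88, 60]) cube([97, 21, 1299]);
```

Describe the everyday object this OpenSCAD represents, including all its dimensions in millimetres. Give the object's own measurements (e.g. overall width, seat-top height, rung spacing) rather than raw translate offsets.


A fence section. Two 88×88 mm posts, 1423 mm tall, stand on the floor with a clear span of 1433 mm between their inner faces. Two horizontal rails of 88×67 mm section span the gap between the posts with their undersides at z = 252 mm and z = 1098 mm, flush with the posts' −y face. 9 pickets, each 97 mm wide, 21 mm thick and 1299 mm tall, are fixed to the +y face of the rails with their bottoms at z = 60 mm, spaced across the span with a 56 mm gap after the −x post and between neighbouring pickets and before the +x post.


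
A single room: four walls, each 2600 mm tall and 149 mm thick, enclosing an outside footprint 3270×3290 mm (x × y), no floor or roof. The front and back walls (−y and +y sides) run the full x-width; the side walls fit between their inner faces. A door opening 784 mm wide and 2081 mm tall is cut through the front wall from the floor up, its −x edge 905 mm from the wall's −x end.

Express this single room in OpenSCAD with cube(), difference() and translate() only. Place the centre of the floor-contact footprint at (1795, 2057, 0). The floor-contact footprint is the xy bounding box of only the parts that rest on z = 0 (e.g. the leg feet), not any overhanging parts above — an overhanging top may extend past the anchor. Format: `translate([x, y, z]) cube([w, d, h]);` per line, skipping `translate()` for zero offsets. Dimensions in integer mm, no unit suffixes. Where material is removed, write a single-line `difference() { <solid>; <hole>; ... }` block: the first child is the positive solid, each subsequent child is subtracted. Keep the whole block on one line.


difference() { translate([160, 412, 0]) cube([3270, 149, 2600]); translate([1065, 412, 0]) cube([784, 149, 2081]); }
translate([160, 3553, 0]) cube([3270, 149, 2600]);
translate([160, 561, 0]) cube([149, 2992, 2600]);
translate([3281, 561, 0]) cube([149, 2992, 2600]);


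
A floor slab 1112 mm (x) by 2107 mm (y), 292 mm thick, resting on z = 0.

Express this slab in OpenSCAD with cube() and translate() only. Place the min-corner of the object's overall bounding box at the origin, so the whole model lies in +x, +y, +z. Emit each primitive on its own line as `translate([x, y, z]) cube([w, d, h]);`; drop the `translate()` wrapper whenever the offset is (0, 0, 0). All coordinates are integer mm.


cube([1112, 2107, 292]);


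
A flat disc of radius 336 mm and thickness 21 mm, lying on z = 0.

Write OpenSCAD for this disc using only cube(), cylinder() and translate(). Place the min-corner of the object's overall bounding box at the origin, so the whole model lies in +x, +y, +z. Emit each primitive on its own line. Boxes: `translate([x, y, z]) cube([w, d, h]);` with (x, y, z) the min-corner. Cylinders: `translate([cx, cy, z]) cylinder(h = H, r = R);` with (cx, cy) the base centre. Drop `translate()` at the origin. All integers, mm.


translate([336, 336, 0]) cylinder(h = 21, r = 336);


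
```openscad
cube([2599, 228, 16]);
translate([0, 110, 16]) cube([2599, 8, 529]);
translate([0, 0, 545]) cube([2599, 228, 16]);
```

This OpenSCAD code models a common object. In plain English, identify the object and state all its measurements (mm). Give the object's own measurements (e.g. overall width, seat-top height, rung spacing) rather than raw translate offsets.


An I-beam lying along x, 2599 mm long. Overall section height 561 mm. Two flanges 228 mm wide (y) and 16 mm thick, one on the floor and one at the top; a web 8 mm thick runs between them, centred on the flange width.


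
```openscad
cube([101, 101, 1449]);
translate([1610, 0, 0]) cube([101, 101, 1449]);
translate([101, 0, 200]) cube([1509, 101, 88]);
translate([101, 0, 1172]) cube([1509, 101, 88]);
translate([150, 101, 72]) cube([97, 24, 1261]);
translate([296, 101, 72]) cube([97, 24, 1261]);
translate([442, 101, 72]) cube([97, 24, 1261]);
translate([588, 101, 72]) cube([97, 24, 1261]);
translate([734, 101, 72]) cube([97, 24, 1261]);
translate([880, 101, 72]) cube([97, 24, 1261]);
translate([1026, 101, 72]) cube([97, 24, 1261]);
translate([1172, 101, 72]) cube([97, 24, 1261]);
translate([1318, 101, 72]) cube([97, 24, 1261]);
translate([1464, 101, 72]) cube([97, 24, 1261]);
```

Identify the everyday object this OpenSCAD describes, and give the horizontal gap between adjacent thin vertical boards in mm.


A fence section. The picket gap is 49 mm.

Two posts, two rails, 10 pickets — a fence section. Span 1509 mm holds 10 pickets of 97 mm with 11 equal gaps: ⌊(1509 − 10·97) / 11⌋ = 49 mm.


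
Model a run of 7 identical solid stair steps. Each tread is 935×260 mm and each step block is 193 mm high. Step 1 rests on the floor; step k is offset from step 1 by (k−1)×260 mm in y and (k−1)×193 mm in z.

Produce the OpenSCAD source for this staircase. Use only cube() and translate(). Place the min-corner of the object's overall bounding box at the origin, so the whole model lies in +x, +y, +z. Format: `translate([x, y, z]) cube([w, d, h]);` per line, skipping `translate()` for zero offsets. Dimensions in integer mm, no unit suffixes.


cube([935, 260, 193]);
translate([0, 260, 193]) cube([935, 260, 193]);
translate([0, 520, 386]) cube([935, 260, 193]);
translate([0, 780, 579]) cube([935, 260, 193]);
translate([0, 1040, 772]) cube([935, 260, 193]);
translate([0, 1300, 965]) cube([935, 260, 193]);
translate([0, 1560, 1158]) cube([935, 260, 193]);


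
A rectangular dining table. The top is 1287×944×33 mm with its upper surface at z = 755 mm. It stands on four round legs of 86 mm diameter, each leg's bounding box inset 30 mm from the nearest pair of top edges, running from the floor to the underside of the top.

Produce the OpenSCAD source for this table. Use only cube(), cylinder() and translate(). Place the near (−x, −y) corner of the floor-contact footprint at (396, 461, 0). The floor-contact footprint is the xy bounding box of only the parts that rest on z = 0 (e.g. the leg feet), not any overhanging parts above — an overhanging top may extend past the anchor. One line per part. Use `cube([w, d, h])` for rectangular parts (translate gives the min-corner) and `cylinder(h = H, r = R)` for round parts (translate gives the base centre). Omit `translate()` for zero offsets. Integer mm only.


// leg_h = 755 - 33 = 722
translate([366, 431, 722]) cube([1287, 944, 33]);
translate([439, 504, 0]) cylinder(h = 722, r = 43);
translate([1580, 504, 0]) cylinder(h = 722, r = 43);
translate([439, 1302, 0]) cylinder(h = 722, r = 43);
translate([1580, 1302, 0]) cylinder(h = 722, r = 43);


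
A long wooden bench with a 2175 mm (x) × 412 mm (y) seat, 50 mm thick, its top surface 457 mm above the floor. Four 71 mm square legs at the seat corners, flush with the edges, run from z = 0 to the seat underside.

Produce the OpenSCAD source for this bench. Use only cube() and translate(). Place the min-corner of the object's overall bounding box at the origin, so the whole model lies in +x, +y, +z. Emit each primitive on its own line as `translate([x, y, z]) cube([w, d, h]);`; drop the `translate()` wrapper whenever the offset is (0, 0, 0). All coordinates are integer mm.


translate([0, 0, 407]) cube([2175, 412, 50]);
cube([71, 71, 407]);
translate([0, 341, 0]) cube([71, 71, 407]);
translate([2104, 0, 0]) cube([71, 71, 407]);
translate([2104, 341, 0]) cube([71, 71, 407]);


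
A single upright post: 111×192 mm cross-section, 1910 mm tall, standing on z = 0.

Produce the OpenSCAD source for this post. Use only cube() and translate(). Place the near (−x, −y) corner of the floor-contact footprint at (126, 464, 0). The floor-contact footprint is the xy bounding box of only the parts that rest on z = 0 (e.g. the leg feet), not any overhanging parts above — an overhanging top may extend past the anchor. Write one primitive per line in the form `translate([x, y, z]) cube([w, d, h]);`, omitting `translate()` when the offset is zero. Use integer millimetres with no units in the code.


translate([126, 464, 0]) cube([111, 192, 1910]);


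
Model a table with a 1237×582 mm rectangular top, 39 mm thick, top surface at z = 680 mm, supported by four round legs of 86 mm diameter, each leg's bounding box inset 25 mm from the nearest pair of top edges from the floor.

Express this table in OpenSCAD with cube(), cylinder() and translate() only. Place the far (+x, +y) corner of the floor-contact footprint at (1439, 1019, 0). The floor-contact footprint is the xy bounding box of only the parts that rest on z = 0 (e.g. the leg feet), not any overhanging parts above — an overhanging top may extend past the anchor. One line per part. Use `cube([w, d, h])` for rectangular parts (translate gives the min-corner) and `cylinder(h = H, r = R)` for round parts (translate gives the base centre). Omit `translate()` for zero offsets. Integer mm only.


translate([227, 462, 641]) cube([1237, 582, 39]);
translate([295, 530, 0]) cylinder(h = 641, r = 43);
translate([1396, 530, 0]) cylinder(h = 641, r = 43);
translate([295, 976, 0]) cylinder(h = 641, r = 43);
translate([1396, 976, 0]) cylinder(h = 641, r = 43);


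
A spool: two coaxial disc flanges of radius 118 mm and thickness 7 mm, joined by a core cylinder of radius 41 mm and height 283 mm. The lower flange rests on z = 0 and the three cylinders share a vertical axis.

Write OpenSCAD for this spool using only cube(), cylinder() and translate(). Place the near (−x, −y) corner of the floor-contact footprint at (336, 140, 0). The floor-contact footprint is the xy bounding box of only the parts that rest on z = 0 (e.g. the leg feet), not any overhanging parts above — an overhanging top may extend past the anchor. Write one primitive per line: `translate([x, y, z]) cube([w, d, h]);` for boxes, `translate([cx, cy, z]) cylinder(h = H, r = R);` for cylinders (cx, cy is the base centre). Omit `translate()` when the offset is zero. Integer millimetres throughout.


translate([454, 258, 0]) cylinder(h = 7, r = 118);
translate([454, 258, 7]) cylinder(h = 283, r = 41);
translate([454, 258, 290]) cylinder(h = 7, r = 118);


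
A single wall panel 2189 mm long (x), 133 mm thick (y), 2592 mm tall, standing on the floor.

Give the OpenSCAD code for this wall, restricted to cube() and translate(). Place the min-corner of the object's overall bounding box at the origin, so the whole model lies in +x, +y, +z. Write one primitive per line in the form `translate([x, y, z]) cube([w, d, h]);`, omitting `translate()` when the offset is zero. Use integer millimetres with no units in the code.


cube([2189, 133, 2592]);


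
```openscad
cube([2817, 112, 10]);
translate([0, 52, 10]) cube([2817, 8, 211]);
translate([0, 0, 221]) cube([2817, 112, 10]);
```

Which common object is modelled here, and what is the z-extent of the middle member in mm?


An I-beam. The web height is 211 mm.

Two wide flanges with a thin centred web — an I-beam. Overall 231 mm minus two 10 mm flanges gives a web of 231 − 2·10 = 211 mm.


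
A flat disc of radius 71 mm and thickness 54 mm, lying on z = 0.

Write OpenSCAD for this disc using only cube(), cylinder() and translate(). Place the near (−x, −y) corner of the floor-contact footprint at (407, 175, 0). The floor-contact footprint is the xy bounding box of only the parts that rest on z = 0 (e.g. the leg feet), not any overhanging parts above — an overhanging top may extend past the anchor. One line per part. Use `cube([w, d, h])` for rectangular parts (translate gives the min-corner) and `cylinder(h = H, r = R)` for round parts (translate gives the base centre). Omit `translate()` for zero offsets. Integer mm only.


translate([478, 246, 0]) cylinder(h = 54, r = 71);


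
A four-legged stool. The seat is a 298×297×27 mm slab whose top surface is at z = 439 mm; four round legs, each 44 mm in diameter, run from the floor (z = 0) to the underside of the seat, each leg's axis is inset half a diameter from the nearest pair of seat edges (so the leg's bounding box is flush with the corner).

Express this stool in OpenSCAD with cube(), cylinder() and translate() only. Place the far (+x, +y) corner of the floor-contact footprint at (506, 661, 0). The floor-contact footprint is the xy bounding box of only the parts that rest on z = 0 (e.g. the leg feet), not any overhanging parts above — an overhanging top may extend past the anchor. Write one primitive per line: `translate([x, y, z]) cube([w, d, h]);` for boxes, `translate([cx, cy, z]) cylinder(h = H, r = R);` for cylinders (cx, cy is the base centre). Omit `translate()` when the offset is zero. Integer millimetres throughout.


translate([208, 364, 412]) cube([298, 297, 27]);
translate([230, 386, 0]) cylinder(h = 412, r = 22);
translate([484, 386, 0]) cylinder(h = 412, r = 22);
translate([230, 639, 0]) cylinder(h = 412, r = 22);
translate([484, 639, 0]) cylinder(h = 412, r = 22);


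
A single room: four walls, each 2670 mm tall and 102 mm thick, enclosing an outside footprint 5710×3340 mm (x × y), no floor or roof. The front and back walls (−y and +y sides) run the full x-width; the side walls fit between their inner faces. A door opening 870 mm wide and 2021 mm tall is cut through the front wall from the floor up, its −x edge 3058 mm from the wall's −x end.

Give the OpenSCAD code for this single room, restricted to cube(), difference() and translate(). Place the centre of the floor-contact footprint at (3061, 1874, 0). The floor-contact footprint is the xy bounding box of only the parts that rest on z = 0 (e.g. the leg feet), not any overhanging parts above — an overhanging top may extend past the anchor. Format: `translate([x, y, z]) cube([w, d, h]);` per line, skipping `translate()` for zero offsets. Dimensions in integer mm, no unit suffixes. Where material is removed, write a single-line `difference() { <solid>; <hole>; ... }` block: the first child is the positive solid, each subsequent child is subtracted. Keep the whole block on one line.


difference() { translate([206, 204, 0]) cube([5710, 102, 2670]); translate([3264, 204, 0]) cube([870, 102, 2021]); }
translate([206, 3442, 0]) cube([5710, 102, 2670]);
translate([206, 306, 0]) cube([102, 3136, 2670]);
translate([5814, 306, 0]) cube([102, 3136, 2670]);


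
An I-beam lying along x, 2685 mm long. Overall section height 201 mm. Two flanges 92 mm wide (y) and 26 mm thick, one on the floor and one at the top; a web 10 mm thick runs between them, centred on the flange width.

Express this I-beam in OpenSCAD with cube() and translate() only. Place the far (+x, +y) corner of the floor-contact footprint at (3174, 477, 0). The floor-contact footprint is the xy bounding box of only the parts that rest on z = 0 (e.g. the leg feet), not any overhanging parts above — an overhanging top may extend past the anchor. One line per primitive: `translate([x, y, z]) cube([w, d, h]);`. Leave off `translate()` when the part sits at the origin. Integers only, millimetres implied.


translate([489, 385, 0]) cube([2685, 92, 26]);
translate([489, 426, 26]) cube([2685, 10, 149]);
translate([489, 385, 175]) cube([2685, 92, 26]);


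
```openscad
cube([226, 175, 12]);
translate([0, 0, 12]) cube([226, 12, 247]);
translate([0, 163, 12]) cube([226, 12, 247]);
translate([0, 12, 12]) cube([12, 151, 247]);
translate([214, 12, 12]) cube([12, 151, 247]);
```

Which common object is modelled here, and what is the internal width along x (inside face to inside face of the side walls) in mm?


An open box. The internal width is 202 mm.

A 226×175 base slab with four walls standing on it — an open box. The base is 226 mm wide and the walls are 12 mm thick, so the internal width is 226 − 2 × 12 = 202 mm.


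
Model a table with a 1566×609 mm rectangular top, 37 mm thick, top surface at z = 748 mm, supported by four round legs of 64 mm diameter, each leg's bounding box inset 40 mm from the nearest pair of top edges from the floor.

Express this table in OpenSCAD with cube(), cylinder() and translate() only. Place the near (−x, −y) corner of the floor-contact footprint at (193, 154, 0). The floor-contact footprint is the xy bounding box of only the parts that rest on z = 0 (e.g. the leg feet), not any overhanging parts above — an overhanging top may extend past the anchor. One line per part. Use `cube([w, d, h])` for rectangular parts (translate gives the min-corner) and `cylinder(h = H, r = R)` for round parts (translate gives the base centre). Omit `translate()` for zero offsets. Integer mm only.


translate([153, 114, 711]) cube([1566, 609, 37]);
translate([225, 186, 0]) cylinder(h = 711, r = 32);
translate([1647, 186, 0]) cylinder(h = 711, r = 32);
translate([225, 651, 0]) cylinder(h = 711, r = 32);
translate([1647, 651, 0]) cylinder(h = 711, r = 32);


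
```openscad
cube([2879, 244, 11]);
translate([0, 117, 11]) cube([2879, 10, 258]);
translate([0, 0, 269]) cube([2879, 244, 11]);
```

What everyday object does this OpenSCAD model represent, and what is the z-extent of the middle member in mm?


An I-beam. The web height is 258 mm.

Two wide flanges with a thin centred web — an I-beam. Overall 280 mm minus two 11 mm flanges gives a web of 280 − 2·11 = 258 mm.


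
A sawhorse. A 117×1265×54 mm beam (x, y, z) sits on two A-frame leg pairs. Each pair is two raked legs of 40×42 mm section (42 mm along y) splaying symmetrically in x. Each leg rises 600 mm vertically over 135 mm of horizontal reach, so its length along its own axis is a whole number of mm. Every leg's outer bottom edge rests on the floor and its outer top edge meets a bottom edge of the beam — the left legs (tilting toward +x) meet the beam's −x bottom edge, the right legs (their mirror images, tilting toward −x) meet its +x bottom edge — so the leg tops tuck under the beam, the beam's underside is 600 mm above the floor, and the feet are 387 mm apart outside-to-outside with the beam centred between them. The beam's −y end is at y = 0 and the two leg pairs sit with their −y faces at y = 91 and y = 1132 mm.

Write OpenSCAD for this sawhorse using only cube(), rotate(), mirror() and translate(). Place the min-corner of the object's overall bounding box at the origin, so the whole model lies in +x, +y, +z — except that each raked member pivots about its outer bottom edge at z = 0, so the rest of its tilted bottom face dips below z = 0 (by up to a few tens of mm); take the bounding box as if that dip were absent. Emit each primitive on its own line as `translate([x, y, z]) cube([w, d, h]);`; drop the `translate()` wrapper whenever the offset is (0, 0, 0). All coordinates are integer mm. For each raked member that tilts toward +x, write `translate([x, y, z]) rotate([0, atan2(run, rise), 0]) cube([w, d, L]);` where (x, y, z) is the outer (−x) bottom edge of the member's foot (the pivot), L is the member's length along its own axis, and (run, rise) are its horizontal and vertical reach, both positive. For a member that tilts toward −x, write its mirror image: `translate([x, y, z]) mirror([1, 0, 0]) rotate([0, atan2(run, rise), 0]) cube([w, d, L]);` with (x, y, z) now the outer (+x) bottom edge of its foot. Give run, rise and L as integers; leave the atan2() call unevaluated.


translate([135, 0, 600]) cube([117, 1265, 54]);
translate([0, 91, 0]) rotate([0, atan2(135, 600), 0]) cube([40, 42, 615]);
translate([387, 91, 0]) mirror([1, 0, 0]) rotate([0, atan2(135, 600), 0]) cube([40, 42, 615]);
translate([0, 1132, 0]) rotate([0, atan2(135, 600), 0]) cube([40, 42, 615]);
translate([387, 1132, 0]) mirror([1, 0, 0]) rotate([0, atan2(135, 600), 0]) cube([40, 42, 615]);


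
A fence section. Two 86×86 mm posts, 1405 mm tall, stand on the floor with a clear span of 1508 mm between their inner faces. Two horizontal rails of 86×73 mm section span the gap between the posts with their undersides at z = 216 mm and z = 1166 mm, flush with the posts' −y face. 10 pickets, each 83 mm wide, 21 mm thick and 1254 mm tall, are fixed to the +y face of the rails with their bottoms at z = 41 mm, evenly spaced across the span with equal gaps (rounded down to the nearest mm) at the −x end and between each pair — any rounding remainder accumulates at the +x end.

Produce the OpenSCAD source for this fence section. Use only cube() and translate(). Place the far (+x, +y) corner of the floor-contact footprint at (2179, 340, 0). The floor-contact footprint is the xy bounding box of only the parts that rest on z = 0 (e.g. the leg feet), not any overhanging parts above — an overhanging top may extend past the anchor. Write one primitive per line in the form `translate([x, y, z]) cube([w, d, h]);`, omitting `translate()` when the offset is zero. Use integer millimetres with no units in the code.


translate([499, 254, 0]) cube([86, 86, 1405]);
translate([2093, 254, 0]) cube([86, 86, 1405]);
translate([585, 254, 216]) cube([1508, 86, 73]);
translate([585, 254, 1166]) cube([1508, 86, 73]);
translate([646, 340, 41]) cube([83, 21, 1254]);
translate([790, 340, 41]) cube([83, 21, 1254]);
translate([934, 340, 41]) cube([83, 21, 1254]);
translate([1078, 340, 41]) cube([83, 21, 1254]);
translate([1222, 340, 41]) cube([83, 21, 1254]);
translate([1366, 340, 41]) cube([83, 21, 1254]);
translate([1510, 340, 41]) cube([83, 21, 1254]);
translate([1654, 340, 41]) cube([83, 21, 1254]);
translate([1798, 340, 41]) cube([83, 21, 1254]);
translate([1942, 340, 41]) cube([83, 21, 1254]);


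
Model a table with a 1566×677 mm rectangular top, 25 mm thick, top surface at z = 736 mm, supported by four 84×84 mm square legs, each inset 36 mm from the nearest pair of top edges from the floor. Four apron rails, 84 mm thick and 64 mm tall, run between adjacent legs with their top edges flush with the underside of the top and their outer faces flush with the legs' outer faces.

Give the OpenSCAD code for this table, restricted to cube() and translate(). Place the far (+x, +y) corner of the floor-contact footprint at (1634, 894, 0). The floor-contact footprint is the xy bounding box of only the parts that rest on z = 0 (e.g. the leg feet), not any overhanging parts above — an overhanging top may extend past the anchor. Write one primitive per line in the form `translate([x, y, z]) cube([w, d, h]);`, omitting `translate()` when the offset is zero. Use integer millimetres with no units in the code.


translate([104, 253, 711]) cube([1566, 677, 25]);
translate([140, 289, 0]) cube([84, 84, 711]);
translate([1550, 289, 0]) cube([84, 84, 711]);
translate([140, 810, 0]) cube([84, 84, 711]);
translate([1550, 810, 0]) cube([84, 84, 711]);
translate([224, 289, 647]) cube([1326, 84, 64]);
translate([224, 810, 647]) cube([1326, 84, 64]);
translate([140, 373, 647]) cube([84, 437, 64]);
translate([1550, 373, 647]) cube([84, 437, 64]);


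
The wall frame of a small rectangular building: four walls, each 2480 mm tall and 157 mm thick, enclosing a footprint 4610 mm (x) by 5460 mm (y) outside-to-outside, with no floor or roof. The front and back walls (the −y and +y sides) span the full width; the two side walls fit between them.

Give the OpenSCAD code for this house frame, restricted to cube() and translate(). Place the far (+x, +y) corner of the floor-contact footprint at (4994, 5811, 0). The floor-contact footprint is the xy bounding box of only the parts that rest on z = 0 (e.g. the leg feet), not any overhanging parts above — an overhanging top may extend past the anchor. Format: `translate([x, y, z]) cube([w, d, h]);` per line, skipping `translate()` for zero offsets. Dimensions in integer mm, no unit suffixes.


translate([384, 351, 0]) cube([4610, 157, 2480]);
translate([384, 5654, 0]) cube([4610, 157, 2480]);
translate([384, 508, 0]) cube([157, 5146, 2480]);
translate([4837, 508, 0]) cube([157, 5146, 2480]);


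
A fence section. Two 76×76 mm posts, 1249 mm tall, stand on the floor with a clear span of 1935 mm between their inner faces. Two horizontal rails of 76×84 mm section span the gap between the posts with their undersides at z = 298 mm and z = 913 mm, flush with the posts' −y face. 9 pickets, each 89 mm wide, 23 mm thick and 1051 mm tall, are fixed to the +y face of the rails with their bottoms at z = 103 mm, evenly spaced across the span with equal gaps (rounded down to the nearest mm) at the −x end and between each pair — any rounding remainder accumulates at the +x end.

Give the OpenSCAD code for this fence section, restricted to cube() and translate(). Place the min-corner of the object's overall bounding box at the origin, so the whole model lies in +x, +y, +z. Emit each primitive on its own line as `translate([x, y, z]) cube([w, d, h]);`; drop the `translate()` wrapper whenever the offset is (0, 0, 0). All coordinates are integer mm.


cube([76, 76, 1249]);
translate([2011, 0, 0]) cube([76, 76, 1249]);
translate([76, 0, 298]) cube([1935, 76, 84]);
translate([76, 0, 913]) cube([1935, 76, 84]);
translate([189, 76, 103]) cube([89, 23, 1051]);
translate([391, 76, 103]) cube([89, 23, 1051]);
translate([593, 76, 103]) cube([89, 23, 1051]);
translate([795, 76, 103]) cube([89, 23, 1051]);
translate([997, 76, 103]) cube([89, 23, 1051]);
translate([1199, 76, 103]) cube([89, 23, 1051]);
translate([1401, 76, 103]) cube([89, 23, 1051]);
translate([1603, 76, 103]) cube([89, 23, 1051]);
translate([1805, 76, 103]) cube([89, 23, 1051]);


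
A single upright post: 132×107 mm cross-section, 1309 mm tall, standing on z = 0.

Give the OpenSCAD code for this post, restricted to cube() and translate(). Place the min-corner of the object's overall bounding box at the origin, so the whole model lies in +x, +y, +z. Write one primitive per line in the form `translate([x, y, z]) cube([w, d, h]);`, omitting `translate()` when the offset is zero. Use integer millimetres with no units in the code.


cube([132, 107, 1309]);


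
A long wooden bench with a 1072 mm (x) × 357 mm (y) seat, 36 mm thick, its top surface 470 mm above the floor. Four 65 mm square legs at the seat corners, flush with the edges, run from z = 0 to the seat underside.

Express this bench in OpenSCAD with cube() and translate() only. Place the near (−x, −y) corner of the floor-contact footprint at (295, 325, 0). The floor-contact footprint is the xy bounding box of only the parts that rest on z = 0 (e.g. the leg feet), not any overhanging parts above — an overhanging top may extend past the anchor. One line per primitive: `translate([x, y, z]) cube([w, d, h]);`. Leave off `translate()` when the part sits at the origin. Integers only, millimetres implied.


// leg_h = 470 − 36 = 434
translate([295, 325, 434]) cube([1072, 357, 36]);
translate([295, 325, 0]) cube([65, 65, 434]);
translate([295, 617, 0]) cube([65, 65, 434]);
translate([1302, 325, 0]) cube([65, 65, 434]);
translate([1302, 617, 0]) cube([65, 65, 434]);


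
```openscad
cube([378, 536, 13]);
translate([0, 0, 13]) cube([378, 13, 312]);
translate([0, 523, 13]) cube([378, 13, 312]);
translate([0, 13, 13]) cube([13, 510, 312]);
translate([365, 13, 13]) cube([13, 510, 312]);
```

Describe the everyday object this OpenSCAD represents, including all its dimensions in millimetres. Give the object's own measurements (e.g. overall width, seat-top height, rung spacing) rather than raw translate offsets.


An open-topped rectangular box: outside dimensions 378×536×325 mm, with a uniform wall and base thickness of 13 mm. The base is a full 378×536 slab on the floor; four walls sit on top of the base. The front and back walls (the −y and +y sides) span the full width; the two side walls fit between them.


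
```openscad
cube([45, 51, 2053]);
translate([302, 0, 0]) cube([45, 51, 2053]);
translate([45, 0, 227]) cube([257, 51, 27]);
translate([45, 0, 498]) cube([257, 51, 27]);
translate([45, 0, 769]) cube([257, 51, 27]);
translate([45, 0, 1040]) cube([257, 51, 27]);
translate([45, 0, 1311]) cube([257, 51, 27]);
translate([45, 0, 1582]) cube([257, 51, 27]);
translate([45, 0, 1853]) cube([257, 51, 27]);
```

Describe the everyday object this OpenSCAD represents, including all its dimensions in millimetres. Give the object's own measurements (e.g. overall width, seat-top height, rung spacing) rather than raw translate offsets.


A straight ladder. Two 45×51 mm vertical rails, 2053 mm tall, stand 347 mm apart (outside-to-outside) with their front faces coplanar on the −y side. 7 rungs, each 51 mm deep and 27 mm tall, span between the inner faces of the rails, front faces flush with the rails. The lowest rung's underside is at z = 227 mm and rungs are spaced 271 mm apart (underside to underside).
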